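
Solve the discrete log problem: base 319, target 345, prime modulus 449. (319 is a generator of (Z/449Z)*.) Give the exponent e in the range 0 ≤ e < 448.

Baby-step giant-step with m = ceil(sqrt(448)) = 22.
Baby table (319^j mod 449 for j=0..21):
  0:1  1:319  2:287  3:406  4:202  5:231  6:53  7:294
  8:394  9:415  10:379  11:120  12:115  13:316  14:228  15:443
  16:331  17:74  18:258  19:135  20:410  21:131
Giant step factor: 319^(-22) ≡ 435 (mod 449).
Scan 345·435^i mod 449 for i = 0, 1, …:
  i=0: 345   i=1: 109   i=2: 270   i=3: 261
  i=4: 387   i=5: 419   i=6: 420   i=7: 406
Match at i=7, j=3: e = 7·22 + 3 = 157.

157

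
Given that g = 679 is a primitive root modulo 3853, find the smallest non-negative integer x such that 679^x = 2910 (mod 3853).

1078

Baby-step giant-step with m = ceil(sqrt(3852)) = 63.
Baby table (679^j mod 3853 for j=0..62):
  0:1  1:679  2:2534  3:2148  4:2058  5:2596  6:1863  7:1193
  8:917  9:2310  10:319  11:833  12:3069  13:3231  14:1492  15:3582
  16:935  17:2973  18:3548  19:967  20:1583  21:3723  22:349  23:1938
  24:2029  25:2170  26:1584  27:549  28:2883  29:233  30:234  31:913
  32:3447  33:1742  34:3800  35:2543  36:553  37:1746  38:2663  39:1120
  40:1439  41:2272  42:1488  43:866  44:2358  45:2087  46:3022  47:2142
  48:1837  49:2804  50:534  51:404  52:753  53:2691  54:867  55:3037
  56:768  57:1317  58:347  59:580  60:814  61:1727  62:1321
Giant step factor: 679^(-63) ≡ 278 (mod 3853).
Scan 2910·278^i mod 3853 for i = 0, 1, …:
  i=0: 2910   i=1: 3703   i=2: 683   i=3: 1077
  i=4: 2725   i=5: 2362   i=6: 1626   i=7: 1227
  i=8: 2042   i=9: 1285     …   i=16: 1515
  i=17: 1193
Match at i=17, j=7: x = 17·63 + 7 = 1078.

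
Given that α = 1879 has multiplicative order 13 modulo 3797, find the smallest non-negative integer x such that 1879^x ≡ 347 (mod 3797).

11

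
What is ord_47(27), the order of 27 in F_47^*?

23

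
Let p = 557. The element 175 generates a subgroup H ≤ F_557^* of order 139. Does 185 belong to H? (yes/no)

yes

185 ∈ ⟨175⟩ iff 185^139 ≡ 1 (mod 557), since |⟨175⟩| = 139.
185^139 mod 557 = 1.
Since 1 = 1, 185 lies in the subgroup.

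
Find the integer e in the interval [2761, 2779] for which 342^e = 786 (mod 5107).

Compute 342^2761 mod 5107 = 1315, then multiply by 342 repeatedly:
  342^2761=1315  342^2762=314  342^2763=141  342^2764=2259  342^2765=1421
  342^2766=817  342^2767=3636  342^2768=2511  342^2769=786
Found 786 at exponent 2769.

2769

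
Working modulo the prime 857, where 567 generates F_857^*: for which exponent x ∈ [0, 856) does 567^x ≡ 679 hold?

315

Baby-step giant-step with m = ceil(sqrt(856)) = 30.
Baby table (567^j mod 857 for j=0..29):
  0:1  1:567  2:114  3:363  4:141  5:246  6:648  7:620
  8:170  9:406  10:526  11:6  12:831  13:684  14:464  15:846
  16:619  17:460  18:292  19:163  20:722  21:585  22:36  23:701
  24:676  25:213  26:791  27:286  28:189  29:38
Giant step factor: 567^(-30) ≡ 85 (mod 857).
Scan 679·85^i mod 857 for i = 0, 1, …:
  i=0: 679   i=1: 296   i=2: 307   i=3: 385
  i=4: 159   i=5: 660   i=6: 395   i=7: 152
  i=8: 65   i=9: 383   i=10: 846
Match at i=10, j=15: x = 10·30 + 15 = 315.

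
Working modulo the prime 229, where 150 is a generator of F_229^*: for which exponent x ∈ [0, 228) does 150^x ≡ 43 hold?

Baby-step giant-step with m = ceil(sqrt(228)) = 16.
Baby table (150^j mod 229 for j=0..15):
  0:1  1:150  2:58  3:227  4:158  5:113  6:4  7:142
  8:3  9:221  10:174  11:223  12:16  13:110  14:12  15:197
Giant step factor: 150^(-16) ≡ 51 (mod 229).
Scan 43·51^i mod 229 for i = 0, 1, …:
  i=0: 43   i=1: 132   i=2: 91   i=3: 61
  i=4: 134   i=5: 193   i=6: 225   i=7: 25
  i=8: 130   i=9: 218   i=10: 126   i=11: 14
  i=12: 27   i=13: 3
Match at i=13, j=8: x = 13·16 + 8 = 216.

216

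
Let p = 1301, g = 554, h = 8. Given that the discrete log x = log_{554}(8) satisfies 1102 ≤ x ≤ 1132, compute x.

1123

Compute 554^1102 mod 1301 = 1129, then multiply by 554 repeatedly:
  554^1102=1129  554^1103=986  554^1104=1125  554^1105=71  554^1106=304
  554^1107=587  554^1108=1249  554^1109=1115  554^1110=1036  554^1111=203
  554^1112=576  554^1113=359  554^1114=1134  554^1115=1154  554^1116=525
  554^1117=727  554^1118=749  554^1119=1228  554^1120=1190  554^1121=954
  554^1122=310  554^1123=8
Found 8 at exponent 1123.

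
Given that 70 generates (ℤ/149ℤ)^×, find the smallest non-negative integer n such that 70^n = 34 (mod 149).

Baby-step giant-step with m = ceil(sqrt(148)) = 13.
Baby table (70^j mod 149 for j=0..12):
  0:1  1:70  2:132  3:2  4:140  5:115  6:4  7:131
  8:81  9:8  10:113  11:13  12:16
Giant step factor: 70^(-13) ≡ 60 (mod 149).
Scan 34·60^i mod 149 for i = 0, 1, …:
  i=0: 34   i=1: 103   i=2: 71   i=3: 88
  i=4: 65   i=5: 26   i=6: 70
Match at i=6, j=1: n = 6·13 + 1 = 79.

79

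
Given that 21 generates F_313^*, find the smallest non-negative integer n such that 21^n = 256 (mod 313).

136

Baby-step giant-step with m = ceil(sqrt(312)) = 18.
Baby table (21^j mod 313 for j=0..17):
  0:1  1:21  2:128  3:184  4:108  5:77  6:52  7:153
  8:83  9:178  10:295  11:248  12:200  13:131  14:247  15:179
  16:3  17:63
Giant step factor: 21^(-18) ≡ 97 (mod 313).
Scan 256·97^i mod 313 for i = 0, 1, …:
  i=0: 256   i=1: 105   i=2: 169   i=3: 117
  i=4: 81   i=5: 32   i=6: 287   i=7: 295
Match at i=7, j=10: n = 7·18 + 10 = 136.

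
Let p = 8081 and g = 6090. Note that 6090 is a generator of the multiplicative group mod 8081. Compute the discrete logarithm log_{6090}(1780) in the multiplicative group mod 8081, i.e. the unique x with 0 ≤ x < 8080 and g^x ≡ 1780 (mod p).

7218

Baby-step giant-step with m = ceil(sqrt(8080)) = 90.
Baby table (6090^j mod 8081 for j=0..89):
  0:1  1:6090  2:4391  3:1161  4:7696  5:6921  6:6475  7:5551
  8:2767  9:2145  10:4154  11:4330  12:1397  13:6518  14:748  15:5717
  16:3582  17:3761  18:2936  19:5068  20:2781  21:6595  22:980  23:4422
  24:4088  25:6440  26:2507  27:2621  28:1915  29:1467  30:4525  31:1040
  32:6177  33:875  34:3371  35:3650  36:5750  37:2527  38:3206  39:844
  40:444  41:4906  42:2083  43:6381  44:6842  45:2144  46:6145  47:8020
  48:236  49:6903  50:1908  51:7323  52:6112  53:994  54:791  55:914
  56:6532  57:5198  58:2543  59:3674  60:6452  61:2858  62:6827  63:7766
  64:4928  65:6767  66:6011  67:60  68:1755  69:4868  70:5012  71:1143
  72:3129  73:612  74:1739  75:4400  76:7485  77:6810  78:1208  79:3010
  80:3192  81:4475  82:3618  83:4814  84:7473  85:6459  86:5083  87:5240
  88:7812  89:2233
Giant step factor: 6090^(-90) ≡ 6552 (mod 8081).
Scan 1780·6552^i mod 8081 for i = 0, 1, …:
  i=0: 1780   i=1: 1677   i=2: 5625   i=3: 5640
  i=4: 6948   i=5: 3023   i=6: 165   i=7: 6307
  i=8: 5311   i=9: 886     …   i=79: 3444
  i=80: 2936
Match at i=80, j=18: x = 80·90 + 18 = 7218.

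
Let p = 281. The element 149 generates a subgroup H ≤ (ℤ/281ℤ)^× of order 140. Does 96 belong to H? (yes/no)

no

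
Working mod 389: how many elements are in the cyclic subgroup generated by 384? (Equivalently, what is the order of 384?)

The order of 384 must divide p − 1 = 388 = 2^2 · 97.
Divisors: 1, 2, 4, 97, 194, 388.
Check each in increasing order: 384^1 ≡ 384;  384^2 ≡ 25;  384^4 ≡ 236;  384^97 ≡ 388;  384^194 ≡ 1.
Smallest exponent giving 1 is 194.

194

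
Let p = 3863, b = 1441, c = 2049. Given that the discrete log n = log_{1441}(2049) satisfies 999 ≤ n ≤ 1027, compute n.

1004

Compute 1441^999 mod 3863 = 3256, then multiply by 1441 repeatedly:
  1441^999=3256  1441^1000=2214  1441^1001=3399  1441^1002=3538  1441^1003=2961
  1441^1004=2049
Found 2049 at exponent 1004.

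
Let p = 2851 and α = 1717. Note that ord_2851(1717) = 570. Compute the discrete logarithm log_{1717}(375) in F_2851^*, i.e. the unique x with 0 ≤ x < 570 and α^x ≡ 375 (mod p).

393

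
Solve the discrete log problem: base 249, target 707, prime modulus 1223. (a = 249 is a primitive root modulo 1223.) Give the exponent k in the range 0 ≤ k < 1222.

Baby-step giant-step with m = ceil(sqrt(1222)) = 35.
Baby table (249^j mod 1223 for j=0..34):
  0:1  1:249  2:851  3:320  4:185  5:814  6:891  7:496
  8:1204  9:161  10:953  11:35  12:154  13:433  14:193  15:360
  16:361  17:610  18:238  19:558  20:743  21:334  22:2  23:498
  24:479  25:640  26:370  27:405  28:559  29:992  30:1185  31:322
  32:683  33:70  34:308
Giant step factor: 249^(-35) ≡ 346 (mod 1223).
Scan 707·346^i mod 1223 for i = 0, 1, …:
  i=0: 707   i=1: 22   i=2: 274   i=3: 633
  i=4: 101   i=5: 702   i=6: 738   i=7: 964
  i=8: 888   i=9: 275     …   i=31: 4
  i=32: 161
Match at i=32, j=9: k = 32·35 + 9 = 1129.

1129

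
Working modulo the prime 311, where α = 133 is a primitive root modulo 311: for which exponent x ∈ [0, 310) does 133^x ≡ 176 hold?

Baby-step giant-step with m = ceil(sqrt(310)) = 18.
Baby table (133^j mod 311 for j=0..17):
  0:1  1:133  2:273  3:233  4:200  5:165  6:175  7:261
  8:192  9:34  10:168  11:263  12:147  13:269  14:12  15:41
  16:166  17:308
Giant step factor: 133^(-18) ≡ 53 (mod 311).
Scan 176·53^i mod 311 for i = 0, 1, …:
  i=0: 176   i=1: 309   i=2: 205   i=3: 291
  i=4: 184   i=5: 111   i=6: 285   i=7: 177
  i=8: 51   i=9: 215   i=10: 199   i=11: 284
  i=12: 124   i=13: 41
Match at i=13, j=15: x = 13·18 + 15 = 249.

249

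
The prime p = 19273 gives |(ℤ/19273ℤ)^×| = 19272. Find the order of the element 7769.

The order of 7769 must divide p − 1 = 19272 = 2^3 · 3 · 11 · 73.
Divisors: 1, 2, 3, 4, 6, 8, 11, 12, 22, 24, 33, 44, 66, 73, 88, 132, 146, 219, 264, 292, 438, 584, 803, 876, 1606, 1752, 2409, 3212, 4818, 6424, 9636, 19272.
Check each in increasing order: 7769^1 ≡ 7769;  7769^2 ≡ 13598;  7769^3 ≡ 7549;  7769^4 ≡ 442;  7769^6 ≡ 16413;  7769^8 ≡ 2634;  7769^11 ≡ 13603;  7769^12 ≡ 7848;  7769^22 ≡ 1536;  7769^24 ≡ 13869;  7769^33 ≡ 2276;  7769^44 ≡ 7990;  7769^66 ≡ 15012;  7769^73 ≡ 18905;  7769^88 ≡ 7924;  7769^132 ≡ 955;  7769^146 ≡ 513;  7769^219 ≡ 3946;  7769^264 ≡ 6194;  7769^292 ≡ 12620;  7769^438 ≡ 17605;  7769^584 ≡ 11601;  7769^803 ≡ 4171;  7769^876 ≡ 6912;  7769^1606 ≡ 12995;  7769^1752 ≡ 17250;  7769^2409 ≡ 6469;  7769^3212 ≡ 19272;  7769^4818 ≡ 6278;  7769^6424 ≡ 1.
Smallest exponent giving 1 is 6424.

6424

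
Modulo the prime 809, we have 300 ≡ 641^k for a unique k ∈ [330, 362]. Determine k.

339

Compute 641^330 mod 809 = 682, then multiply by 641 repeatedly:
  641^330=682  641^331=302  641^332=231  641^333=24  641^334=13
  641^335=243  641^336=435  641^337=539  641^338=56  641^339=300
Found 300 at exponent 339.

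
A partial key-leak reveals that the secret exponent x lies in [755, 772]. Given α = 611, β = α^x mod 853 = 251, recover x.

Compute 611^755 mod 853 = 456, then multiply by 611 repeatedly:
  611^755=456  611^756=538  611^757=313  611^758=171  611^759=415
  611^760=224  611^761=384  611^762=49  611^763=84  611^764=144
  611^765=125  611^766=458  611^767=54  611^768=580  611^769=385
  611^770=660  611^771=644  611^772=251
Found 251 at exponent 772.

772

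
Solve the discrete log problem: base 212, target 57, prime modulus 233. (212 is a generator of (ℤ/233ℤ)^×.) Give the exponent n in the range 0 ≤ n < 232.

75

Baby-step giant-step with m = ceil(sqrt(232)) = 16.
Baby table (212^j mod 233 for j=0..15):
  0:1  1:212  2:208  3:59  4:159  5:156  6:219  7:61
  8:117  9:106  10:104  11:146  12:196  13:78  14:226  15:147
Giant step factor: 212^(-16) ≡ 4 (mod 233).
Scan 57·4^i mod 233 for i = 0, 1, …:
  i=0: 57   i=1: 228   i=2: 213   i=3: 153
  i=4: 146
Match at i=4, j=11: n = 4·16 + 11 = 75.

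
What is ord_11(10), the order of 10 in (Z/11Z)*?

2

The order of 10 must divide p − 1 = 10 = 2 · 5.
Divisors: 1, 2, 5, 10.
Check each in increasing order: 10^1 ≡ 10;  10^2 ≡ 1.
Smallest exponent giving 1 is 2.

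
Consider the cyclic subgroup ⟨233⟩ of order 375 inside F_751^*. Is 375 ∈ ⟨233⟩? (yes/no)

375 ∈ ⟨233⟩ iff 375^375 ≡ 1 (mod 751), since |⟨233⟩| = 375.
375^375 mod 751 = 750.
Since 750 ≠ 1, 375 does not lie in the subgroup.

no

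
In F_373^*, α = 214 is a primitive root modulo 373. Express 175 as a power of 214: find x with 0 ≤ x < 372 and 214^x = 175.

4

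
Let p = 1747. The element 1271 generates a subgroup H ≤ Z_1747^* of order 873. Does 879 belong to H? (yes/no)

879 ∈ ⟨1271⟩ iff 879^873 ≡ 1 (mod 1747), since |⟨1271⟩| = 873.
879^873 mod 1747 = 1.
Since 1 = 1, 879 lies in the subgroup.

yes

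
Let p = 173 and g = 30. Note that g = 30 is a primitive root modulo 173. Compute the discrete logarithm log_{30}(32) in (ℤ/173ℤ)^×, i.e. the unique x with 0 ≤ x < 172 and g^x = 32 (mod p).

131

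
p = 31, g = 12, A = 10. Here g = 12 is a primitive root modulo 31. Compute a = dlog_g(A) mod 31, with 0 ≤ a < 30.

26

Successive powers of 12 modulo 31:
  12^0=1  12^1=12  12^2=20  12^3=23  12^4=28  12^5=26
  12^6=2  12^7=24  12^8=9  12^9=15  12^10=25  12^11=21
  12^12=4  12^13=17  12^14=18  12^15=30  12^16=19  12^17=11
  12^18=8  12^19=3  12^20=5  12^21=29  12^22=7  12^23=22
  12^24=16  12^25=6  12^26=10
So 12^26 ≡ 10 (mod 31), giving a = 26.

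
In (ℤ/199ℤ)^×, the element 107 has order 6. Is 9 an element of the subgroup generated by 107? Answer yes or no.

⟨107⟩ has order 6; its elements mod 199 are {1, 92, 93, 106, 107, 198}.
9 is not in this set.

no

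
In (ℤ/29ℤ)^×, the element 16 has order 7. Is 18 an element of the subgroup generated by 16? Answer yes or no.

⟨16⟩ has order 7; its elements mod 29 are {1, 7, 16, 20, 23, 24, 25}.
18 is not in this set.

no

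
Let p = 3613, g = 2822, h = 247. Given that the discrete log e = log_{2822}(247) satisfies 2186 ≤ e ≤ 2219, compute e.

2203

Compute 2822^2186 mod 3613 = 1562, then multiply by 2822 repeatedly:
  2822^2186=1562  2822^2187=104  2822^2188=835  2822^2189=694  2822^2190=222
  2822^2191=1435  2822^2192=3010  2822^2193=57  2822^2194=1882  2822^2195=3507
  2822^2196=747  2822^2197=1655  2822^2198=2414  2822^2199=1803  2822^2200=962
  2822^2201=1401  2822^2202=1000  2822^2203=247
Found 247 at exponent 2203.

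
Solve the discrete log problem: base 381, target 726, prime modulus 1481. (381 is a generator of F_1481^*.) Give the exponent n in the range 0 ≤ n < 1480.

517

Baby-step giant-step with m = ceil(sqrt(1480)) = 39.
Baby table (381^j mod 1481 for j=0..38):
  0:1  1:381  2:23  3:1358  4:529  5:133  6:319  7:97
  8:1413  9:750  10:1398  11:959  12:1053  13:1323  14:523  15:809
  16:181  17:835  18:1201  19:1433  20:965  21:377  22:1461  23:1266
  24:1021  25:979  26:1268  27:302  28:1025  29:1022  30:1360  31:1291
  32:179  33:73  34:1155  35:198  36:1388  37:111  38:823
Giant step factor: 381^(-39) ≡ 1137 (mod 1481).
Scan 726·1137^i mod 1481 for i = 0, 1, …:
  i=0: 726   i=1: 545   i=2: 607   i=3: 13
  i=4: 1452   i=5: 1090   i=6: 1214   i=7: 26
  i=8: 1423   i=9: 699   i=10: 947   i=11: 52
  i=12: 1365   i=13: 1398
Match at i=13, j=10: n = 13·39 + 10 = 517.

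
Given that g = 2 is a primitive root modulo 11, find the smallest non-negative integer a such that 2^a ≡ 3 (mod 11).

Successive powers of 2 modulo 11:
  2^0=1  2^1=2  2^2=4  2^3=8  2^4=5  2^5=10
  2^6=9  2^7=7  2^8=3
So 2^8 ≡ 3 (mod 11), giving a = 8.

8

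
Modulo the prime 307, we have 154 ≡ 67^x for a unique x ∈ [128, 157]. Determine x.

Compute 67^128 mod 307 = 63, then multiply by 67 repeatedly:
  67^128=63  67^129=230  67^130=60  67^131=29  67^132=101
  67^133=13  67^134=257  67^135=27  67^136=274  67^137=245
  67^138=144  67^139=131  67^140=181  67^141=154
Found 154 at exponent 141.

141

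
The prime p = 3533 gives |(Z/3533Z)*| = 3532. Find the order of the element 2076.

3532

The order of 2076 must divide p − 1 = 3532 = 2^2 · 883.
Divisors: 1, 2, 4, 883, 1766, 3532.
Check each in increasing order: 2076^1 ≡ 2076;  2076^2 ≡ 3049;  2076^4 ≡ 1078;  2076^883 ≡ 2985;  2076^1766 ≡ 3532;  2076^3532 ≡ 1.
Smallest exponent giving 1 is 3532.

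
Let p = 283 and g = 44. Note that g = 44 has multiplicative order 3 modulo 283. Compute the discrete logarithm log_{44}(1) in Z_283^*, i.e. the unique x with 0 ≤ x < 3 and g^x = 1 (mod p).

0

Successive powers of 44 modulo 283:
  44^0=1
So 44^0 ≡ 1 (mod 283), giving x = 0.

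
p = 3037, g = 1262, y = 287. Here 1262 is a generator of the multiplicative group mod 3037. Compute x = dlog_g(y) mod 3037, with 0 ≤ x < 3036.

580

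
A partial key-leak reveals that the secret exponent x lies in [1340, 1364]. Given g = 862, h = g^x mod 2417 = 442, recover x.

1351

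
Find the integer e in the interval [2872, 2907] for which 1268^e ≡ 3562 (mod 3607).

2876

Compute 1268^2872 mod 3607 = 2161, then multiply by 1268 repeatedly:
  1268^2872=2161  1268^2873=2435  1268^2874=3595  1268^2875=2819  1268^2876=3562
Found 3562 at exponent 2876.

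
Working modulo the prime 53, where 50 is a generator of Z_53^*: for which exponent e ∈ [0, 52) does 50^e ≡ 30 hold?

39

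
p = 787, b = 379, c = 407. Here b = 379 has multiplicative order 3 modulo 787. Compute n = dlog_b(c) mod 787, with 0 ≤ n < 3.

2

Successive powers of 379 modulo 787:
  379^0=1  379^1=379  379^2=407
So 379^2 ≡ 407 (mod 787), giving n = 2.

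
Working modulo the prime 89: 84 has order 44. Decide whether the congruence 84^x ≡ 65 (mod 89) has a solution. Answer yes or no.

no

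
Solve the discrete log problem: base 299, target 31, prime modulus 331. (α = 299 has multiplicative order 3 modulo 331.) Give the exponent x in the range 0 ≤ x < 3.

2

Successive powers of 299 modulo 331:
  299^0=1  299^1=299  299^2=31
So 299^2 ≡ 31 (mod 331), giving x = 2.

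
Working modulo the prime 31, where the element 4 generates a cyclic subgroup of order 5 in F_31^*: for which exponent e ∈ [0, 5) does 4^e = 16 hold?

2

Successive powers of 4 modulo 31:
  4^0=1  4^1=4  4^2=16
So 4^2 ≡ 16 (mod 31), giving e = 2.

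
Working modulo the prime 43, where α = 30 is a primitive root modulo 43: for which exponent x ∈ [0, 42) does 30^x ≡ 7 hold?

7

Baby-step giant-step with m = ceil(sqrt(42)) = 7.
Baby table (30^j mod 43 for j=0..6):
  0:1  1:30  2:40  3:39  4:9  5:12  6:16
Giant step factor: 30^(-7) ≡ 37 (mod 43).
Scan 7·37^i mod 43 for i = 0, 1, …:
  i=0: 7   i=1: 1
Match at i=1, j=0: x = 1·7 + 0 = 7.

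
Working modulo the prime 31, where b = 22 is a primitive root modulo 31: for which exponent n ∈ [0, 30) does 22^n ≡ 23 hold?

21

Successive powers of 22 modulo 31:
  22^0=1  22^1=22  22^2=19  22^3=15  22^4=20  22^5=6
  22^6=8  22^7=21  22^8=28  22^9=27  22^10=5  22^11=17
  22^12=2  22^13=13  22^14=7  22^15=30  22^16=9  22^17=12
  22^18=16  22^19=11  22^20=25  22^21=23
So 22^21 ≡ 23 (mod 31), giving n = 21.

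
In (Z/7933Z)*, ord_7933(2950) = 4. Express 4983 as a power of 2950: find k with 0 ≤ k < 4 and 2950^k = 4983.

3

Successive powers of 2950 modulo 7933:
  2950^0=1  2950^1=2950  2950^2=7932  2950^3=4983
So 2950^3 ≡ 4983 (mod 7933), giving k = 3.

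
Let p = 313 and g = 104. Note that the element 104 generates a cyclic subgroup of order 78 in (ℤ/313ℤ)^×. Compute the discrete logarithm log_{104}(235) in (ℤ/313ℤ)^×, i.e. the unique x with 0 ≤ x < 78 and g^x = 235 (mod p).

7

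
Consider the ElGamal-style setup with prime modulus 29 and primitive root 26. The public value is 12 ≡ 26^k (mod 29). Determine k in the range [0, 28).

Successive powers of 26 modulo 29:
  26^0=1  26^1=26  26^2=9  26^3=2  26^4=23  26^5=18
  26^6=4  26^7=17  26^8=7  26^9=8  26^10=5  26^11=14
  26^12=16  26^13=10  26^14=28  26^15=3  26^16=20  26^17=27
  26^18=6  26^19=11  26^20=25  26^21=12
So 26^21 ≡ 12 (mod 29), giving k = 21.

21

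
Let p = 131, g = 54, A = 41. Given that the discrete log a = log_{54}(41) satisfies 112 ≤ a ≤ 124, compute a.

118

Compute 54^112 mod 131 = 43, then multiply by 54 repeatedly:
  54^112=43  54^113=95  54^114=21  54^115=86  54^116=59
  54^117=42  54^118=41
Found 41 at exponent 118.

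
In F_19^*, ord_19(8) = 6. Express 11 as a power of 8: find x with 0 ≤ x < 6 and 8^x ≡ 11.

Successive powers of 8 modulo 19:
  8^0=1  8^1=8  8^2=7  8^3=18  8^4=11
So 8^4 ≡ 11 (mod 19), giving x = 4.

4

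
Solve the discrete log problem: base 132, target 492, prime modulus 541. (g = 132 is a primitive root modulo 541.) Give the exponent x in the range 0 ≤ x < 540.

Successive powers of 132 modulo 541:
  132^0=1  132^1=132  132^2=112  132^3=177  132^4=101  132^5=348
  132^6=492
So 132^6 ≡ 492 (mod 541), giving x = 6.

6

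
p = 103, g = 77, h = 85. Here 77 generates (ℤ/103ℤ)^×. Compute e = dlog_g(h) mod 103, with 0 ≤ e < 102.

Baby-step giant-step with m = ceil(sqrt(102)) = 11.
Baby table (77^j mod 103 for j=0..10):
  0:1  1:77  2:58  3:37  4:68  5:86  6:30  7:44
  8:92  9:80  10:83
Giant step factor: 77^(-11) ≡ 62 (mod 103).
Scan 85·62^i mod 103 for i = 0, 1, …:
  i=0: 85   i=1: 17   i=2: 24   i=3: 46
  i=4: 71   i=5: 76   i=6: 77
Match at i=6, j=1: e = 6·11 + 1 = 67.

67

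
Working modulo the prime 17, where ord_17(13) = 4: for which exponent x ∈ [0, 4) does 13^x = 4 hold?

Successive powers of 13 modulo 17:
  13^0=1  13^1=13  13^2=16  13^3=4
So 13^3 ≡ 4 (mod 17), giving x = 3.

3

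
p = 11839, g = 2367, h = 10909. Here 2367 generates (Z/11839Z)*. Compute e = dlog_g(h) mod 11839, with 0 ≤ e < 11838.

1801

Baby-step giant-step with m = ceil(sqrt(11838)) = 109.
Baby table (2367^j mod 11839 for j=0..108):
  0:1  1:2367  2:2842  3:2462  4:2766  5:155  6:11715  7:2467
  8:2762  9:2526  10:347  11:4458  12:3537  13:1906  14:843  15:6429
  16:4328  17:3641  18:11294  19:436  20:2019  21:7856  22:7922  23:10237
  24:8385  25:5131  26:10102  27:8493  28:309  29:9224  30:2092  31:3062
  32:2286  33:539  34:9040  35:4607  36:1050  37:10999  38:672  39:4198
  40:3745  41:8843  42:29  43:9448  44:11384  45:364  46:9180  47:4495
  48:8243  49:509  50:9064  51:2220  52:10063  53:10892  54:7861  55:7918
  56:769  57:8856  58:7122  59:10877  60:7873  61:805  62:11195  63:2883
  64:4797  65:898  66:6385  67:6731  68:8822  69:9517  70:8961  71:7038
  72:1473  73:5925  74:7099  75:3792  76:1702  77:3374  78:6772  79:11157
  80:7649  81:3352  82:2054  83:7828  84:841  85:1695  86:10483  87:10556
  88:5762  89:126  90:2267  91:2922  92:2398  93:5185  94:7691  95:8054
  96:3028  97:4681  98:10462  99:8205  100:5275  101:7619  102:3376  103:11506
  104:5002  105:734  106:8884  107:2364  108:7580
Giant step factor: 2367^(-109) ≡ 9463 (mod 11839).
Scan 10909·9463^i mod 11839 for i = 0, 1, …:
  i=0: 10909   i=1: 7626   i=2: 6133   i=3: 1801
  i=4: 6542   i=5: 815   i=6: 5156   i=7: 2709
  i=8: 3832   i=9: 11198     …   i=15: 10759
  i=16: 8856
Match at i=16, j=57: e = 16·109 + 57 = 1801.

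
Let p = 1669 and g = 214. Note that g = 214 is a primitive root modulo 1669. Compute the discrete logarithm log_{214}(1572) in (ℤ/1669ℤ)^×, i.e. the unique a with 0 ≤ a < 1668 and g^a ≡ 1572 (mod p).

183

Baby-step giant-step with m = ceil(sqrt(1668)) = 41.
Baby table (214^j mod 1669 for j=0..40):
  0:1  1:214  2:733  3:1645  4:1540  5:767  6:576  7:1427
  8:1620  9:1197  10:801  11:1176  12:1314  13:804  14:149  15:175
  16:732  17:1431  18:807  19:791  20:705  21:660  22:1044  23:1439
  24:850  25:1648  26:513  27:1297  28:504  29:1040  30:583  31:1256
  32:75  33:1029  34:1567  35:1538  36:339  37:779  38:1475  39:209
  40:1332
Giant step factor: 214^(-41) ≡ 718 (mod 1669).
Scan 1572·718^i mod 1669 for i = 0, 1, …:
  i=0: 1572   i=1: 452   i=2: 750   i=3: 1082
  i=4: 791
Match at i=4, j=19: a = 4·41 + 19 = 183.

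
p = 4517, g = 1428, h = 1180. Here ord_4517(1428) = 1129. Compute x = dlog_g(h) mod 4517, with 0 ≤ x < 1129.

840

Baby-step giant-step with m = ceil(sqrt(1129)) = 34.
Baby table (1428^j mod 4517 for j=0..33):
  0:1  1:1428  2:2017  3:2947  4:2989  5:4244  6:3135  7:433
  8:4012  9:1580  10:2257  11:2375  12:3750  13:2355  14:2292  15:2668
  16:2073  17:1609  18:3016  19:2147  20:3390  21:3213  22:3409  23:3243
  24:1079  25:515  26:3666  27:4362  28:4510  29:3555  30:3949  31:1956
  32:1662  33:1911
Giant step factor: 1428^(-34) ≡ 3296 (mod 4517).
Scan 1180·3296^i mod 4517 for i = 0, 1, …:
  i=0: 1180   i=1: 143   i=2: 1560   i=3: 1414
  i=4: 3517   i=5: 1410   i=6: 3884   i=7: 486
  i=8: 2838   i=9: 3858     …   i=23: 3976
  i=24: 1079
Match at i=24, j=24: x = 24·34 + 24 = 840.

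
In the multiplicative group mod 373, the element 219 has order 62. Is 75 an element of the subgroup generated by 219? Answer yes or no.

yes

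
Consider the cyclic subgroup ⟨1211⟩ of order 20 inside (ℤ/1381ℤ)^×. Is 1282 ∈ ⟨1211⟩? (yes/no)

no

⟨1211⟩ has order 20; its elements mod 1381 are {1, 75, 101, 170, 321, 366, 534, 598, 658, 670, 711, 723, 783, 847, 1015, 1060, 1211, 1280, 1306, 1380}.
1282 is not in this set.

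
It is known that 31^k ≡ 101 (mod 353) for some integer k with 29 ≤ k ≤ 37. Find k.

Compute 31^29 mod 353 = 248, then multiply by 31 repeatedly:
  31^29=248  31^30=275  31^31=53  31^32=231  31^33=101
Found 101 at exponent 33.

33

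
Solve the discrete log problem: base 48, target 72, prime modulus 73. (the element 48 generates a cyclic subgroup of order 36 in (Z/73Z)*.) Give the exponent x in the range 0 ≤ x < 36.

18

Successive powers of 48 modulo 73:
  48^0=1  48^1=48  48^2=41  48^3=70  48^4=2  48^5=23
  48^6=9  48^7=67  48^8=4  48^9=46  48^10=18  48^11=61
  48^12=8  48^13=19  48^14=36  48^15=49  48^16=16  48^17=38
  48^18=72
So 48^18 ≡ 72 (mod 73), giving x = 18.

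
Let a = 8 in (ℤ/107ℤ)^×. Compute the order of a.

106

The order of 8 must divide p − 1 = 106 = 2 · 53.
Divisors: 1, 2, 53, 106.
Check each in increasing order: 8^1 ≡ 8;  8^2 ≡ 64;  8^53 ≡ 106;  8^106 ≡ 1.
Smallest exponent giving 1 is 106.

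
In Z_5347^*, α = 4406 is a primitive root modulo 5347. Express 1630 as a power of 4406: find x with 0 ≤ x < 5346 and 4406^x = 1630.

411

Baby-step giant-step with m = ceil(sqrt(5346)) = 74.
Baby table (4406^j mod 5347 for j=0..73):
  0:1  1:4406  2:3226  3:1430  4:1814  5:4066  6:2346  7:725
  8:2191  9:2211  10:4779  11:5135  12:1653  13:504  14:1619  15:416
  16:4222  17:5266  18:1363  19:697  20:1804  21:2782  22:2168  23:2466
  24:92  25:4327  26:2707  27:3232  28:1131  29:5129  30:1952  31:2536
  32:3733  33:226  34:1214  35:1884  36:2360  37:3592  38:4579  39:843
  40:3440  41:3242  42:2415  43:5307  44:211  45:4635  46:1617  47:2298
  48:3117  49:2406  50:3082  51:3259  52:2459  53:1332  54:3133  55:3391
  56:1228  57:4751  58:4748  59:2224  60:3240  61:4297  62:4202  63:2698
  64:1007  65:4179  66:2953  67:1667  68:3371  69:4007  70:4395  71:2883
  72:3373  73:2125
Giant step factor: 4406^(-74) ≡ 4683 (mod 5347).
Scan 1630·4683^i mod 5347 for i = 0, 1, …:
  i=0: 1630   i=1: 3121   i=2: 2292   i=3: 2007
  i=4: 4102   i=5: 3242
Match at i=5, j=41: x = 5·74 + 41 = 411.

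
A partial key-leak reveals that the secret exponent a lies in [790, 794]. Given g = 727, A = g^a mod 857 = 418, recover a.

Compute 727^790 mod 857 = 691, then multiply by 727 repeatedly:
  727^790=691  727^791=155  727^792=418
Found 418 at exponent 792.

792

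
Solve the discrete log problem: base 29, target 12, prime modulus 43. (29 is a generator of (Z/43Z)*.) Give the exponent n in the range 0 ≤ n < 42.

29

Successive powers of 29 modulo 43:
  29^0=1  29^1=29  29^2=24  29^3=8  29^4=17  29^5=20
  29^6=21  29^7=7  29^8=31  29^9=39  29^10=13  29^11=33
  29^12=11  29^13=18  29^14=6  29^15=2  29^16=15  29^17=5
  29^18=16  29^19=34  29^20=40  29^21=42  29^22=14  29^23=19
  29^24=35  29^25=26  29^26=23  29^27=22  29^28=36  29^29=12
So 29^29 ≡ 12 (mod 43), giving n = 29.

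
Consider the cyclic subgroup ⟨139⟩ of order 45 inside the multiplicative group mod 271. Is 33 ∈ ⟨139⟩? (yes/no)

no

33 ∈ ⟨139⟩ iff 33^45 ≡ 1 (mod 271), since |⟨139⟩| = 45.
33^45 mod 271 = 243.
Since 243 ≠ 1, 33 does not lie in the subgroup.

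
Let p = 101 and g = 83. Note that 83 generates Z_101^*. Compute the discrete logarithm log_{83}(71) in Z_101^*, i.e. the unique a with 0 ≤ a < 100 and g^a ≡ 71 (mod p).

96

Baby-step giant-step with m = ceil(sqrt(100)) = 10.
Baby table (83^j mod 101 for j=0..9):
  0:1  1:83  2:21  3:26  4:37  5:41  6:70  7:53
  8:56  9:2
Giant step factor: 83^(-10) ≡ 14 (mod 101).
Scan 71·14^i mod 101 for i = 0, 1, …:
  i=0: 71   i=1: 85   i=2: 79   i=3: 96
  i=4: 31   i=5: 30   i=6: 16   i=7: 22
  i=8: 5   i=9: 70
Match at i=9, j=6: a = 9·10 + 6 = 96.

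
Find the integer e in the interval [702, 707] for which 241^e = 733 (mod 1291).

Compute 241^702 mod 1291 = 1145, then multiply by 241 repeatedly:
  241^702=1145  241^703=962  241^704=753  241^705=733
Found 733 at exponent 705.

705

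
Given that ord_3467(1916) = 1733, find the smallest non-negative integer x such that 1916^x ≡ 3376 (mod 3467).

1601

Baby-step giant-step with m = ceil(sqrt(1733)) = 42.
Baby table (1916^j mod 3467 for j=0..41):
  0:1  1:1916  2:2970  3:1173  4:852  5:2942  6:2997  7:900
  8:1301  9:3410  10:1732  11:593  12:2479  13:3441  14:2189  15:2521
  16:705  17:2117  18:3249  19:1819  20:869  21:844  22:1482  23:39
  24:1917  25:1419  26:676  27:2025  28:327  29:2472  30:430  31:2201
  32:1244  33:1675  34:2325  35:3072  36:2453  37:2163  38:1243  39:3226
  40:2822  41:1899
Giant step factor: 1916^(-42) ≡ 3153 (mod 3467).
Scan 3376·3153^i mod 3467 for i = 0, 1, …:
  i=0: 3376   i=1: 838   i=2: 360   i=3: 1371
  i=4: 2881   i=5: 253   i=6: 299   i=7: 3190
  i=8: 303   i=9: 1934     …   i=37: 1956
  i=38: 2942
Match at i=38, j=5: x = 38·42 + 5 = 1601.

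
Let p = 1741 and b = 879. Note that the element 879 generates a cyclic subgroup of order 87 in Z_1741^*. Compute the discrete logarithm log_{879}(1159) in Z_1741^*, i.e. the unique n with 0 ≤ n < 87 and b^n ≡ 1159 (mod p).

10

Baby-step giant-step with m = ceil(sqrt(87)) = 10.
Baby table (879^j mod 1741 for j=0..9):
  0:1  1:879  2:1378  3:1267  4:1194  5:1444  6:87  7:1610
  8:1498  9:546
Giant step factor: 879^(-10) ≡ 1044 (mod 1741).
Scan 1159·1044^i mod 1741 for i = 0, 1, …:
  i=0: 1159   i=1: 1
Match at i=1, j=0: n = 1·10 + 0 = 10.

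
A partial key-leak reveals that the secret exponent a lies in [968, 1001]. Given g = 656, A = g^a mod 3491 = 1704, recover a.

Compute 656^968 mod 3491 = 410, then multiply by 656 repeatedly:
  656^968=410  656^969=153  656^970=2620  656^971=1148  656^972=2523
  656^973=354  656^974=1818  656^975=2177  656^976=293  656^977=203
  656^978=510  656^979=2915  656^980=2663  656^981=1428  656^982=1180
  656^983=2569  656^984=2602  656^985=3304  656^986=3004  656^987=1700
  656^988=1571  656^989=731  656^990=1269  656^991=1606  656^992=2745
  656^993=2855  656^994=1704
Found 1704 at exponent 994.

994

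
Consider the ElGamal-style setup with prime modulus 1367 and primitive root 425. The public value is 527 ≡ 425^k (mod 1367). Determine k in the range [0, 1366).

871

Baby-step giant-step with m = ceil(sqrt(1366)) = 37.
Baby table (425^j mod 1367 for j=0..36):
  0:1  1:425  2:181  3:373  4:1320  5:530  6:1062  7:240
  8:842  9:1063  10:665  11:1023  12:69  13:618  14:186  15:1131
  16:858  17:1028  18:827  19:156  20:684  21:896  22:774  23:870
  24:660  25:265  26:531  27:120  28:421  29:1215  30:1016  31:1195
  32:718  33:309  34:93  35:1249  36:429
Giant step factor: 425^(-37) ≡ 125 (mod 1367).
Scan 527·125^i mod 1367 for i = 0, 1, …:
  i=0: 527   i=1: 259   i=2: 934   i=3: 555
  i=4: 1025   i=5: 994   i=6: 1220   i=7: 763
  i=8: 1052   i=9: 268     …   i=22: 257
  i=23: 684
Match at i=23, j=20: k = 23·37 + 20 = 871.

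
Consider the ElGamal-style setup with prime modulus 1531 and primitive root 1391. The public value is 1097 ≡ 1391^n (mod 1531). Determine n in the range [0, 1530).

1356

Baby-step giant-step with m = ceil(sqrt(1530)) = 40.
Baby table (1391^j mod 1531 for j=0..39):
  0:1  1:1391  2:1228  3:1083  4:1480  5:1016  6:143  7:1414
  8:1070  9:238  10:362  11:1374  12:546  13:110  14:1441  15:352
  16:1243  17:514  18:1528  19:420  20:909  21:1344  22:153  23:14
  24:1102  25:351  26:1383  27:817  28:445  29:471  30:1424  31:1201
  32:270  33:475  34:864  35:1520  36:9  37:271  38:335  39:561
Giant step factor: 1391^(-40) ≡ 1024 (mod 1531).
Scan 1097·1024^i mod 1531 for i = 0, 1, …:
  i=0: 1097   i=1: 1105   i=2: 111   i=3: 370
  i=4: 723   i=5: 879   i=6: 1399   i=7: 1091
  i=8: 1085   i=9: 1065     …   i=32: 462
  i=33: 9
Match at i=33, j=36: n = 33·40 + 36 = 1356.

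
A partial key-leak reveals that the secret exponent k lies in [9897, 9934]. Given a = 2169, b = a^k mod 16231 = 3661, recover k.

9914

Compute 2169^9897 mod 16231 = 7218, then multiply by 2169 repeatedly:
  2169^9897=7218  2169^9898=9158  2169^9899=13189  2169^9900=7919  2169^9901=3913
  2169^9902=14715  2169^9903=6689  2169^9904=14158  2169^9905=15881  2169^9906=3707
  2169^9907=6138  2169^9908=3902  2169^9909=7087  2169^9910=946  2169^9911=6768
  2169^9912=6968  2169^9913=2531  2169^9914=3661
Found 3661 at exponent 9914.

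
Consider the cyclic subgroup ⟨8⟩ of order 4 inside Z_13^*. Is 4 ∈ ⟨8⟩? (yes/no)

no

⟨8⟩ has order 4; its elements mod 13 are {1, 5, 8, 12}.
4 is not in this set.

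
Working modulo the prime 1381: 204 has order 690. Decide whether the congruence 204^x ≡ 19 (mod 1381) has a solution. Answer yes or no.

no

19 ∈ ⟨204⟩ iff 19^690 ≡ 1 (mod 1381), since |⟨204⟩| = 690.
19^690 mod 1381 = 1380.
Since 1380 ≠ 1, 19 does not lie in the subgroup.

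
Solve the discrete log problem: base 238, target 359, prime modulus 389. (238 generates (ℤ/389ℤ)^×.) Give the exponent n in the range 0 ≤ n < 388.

342

Baby-step giant-step with m = ceil(sqrt(388)) = 20.
Baby table (238^j mod 389 for j=0..19):
  0:1  1:238  2:239  3:88  4:327  5:26  6:353  7:379
  8:343  9:333  10:287  11:231  12:129  13:360  14:100  15:71
  16:171  17:242  18:24  19:266
Giant step factor: 238^(-20) ≡ 55 (mod 389).
Scan 359·55^i mod 389 for i = 0, 1, …:
  i=0: 359   i=1: 295   i=2: 276   i=3: 9
  i=4: 106   i=5: 384   i=6: 114   i=7: 46
  i=8: 196   i=9: 277     …   i=16: 68
  i=17: 239
Match at i=17, j=2: n = 17·20 + 2 = 342.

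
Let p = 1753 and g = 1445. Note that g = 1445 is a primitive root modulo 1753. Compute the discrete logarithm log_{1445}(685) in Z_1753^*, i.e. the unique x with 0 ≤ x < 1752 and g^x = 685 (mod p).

1463

Baby-step giant-step with m = ceil(sqrt(1752)) = 42.
Baby table (1445^j mod 1753 for j=0..41):
  0:1  1:1445  2:202  3:892  4:485  5:1378  6:1555  7:1382
  8:323  9:437  10:385  11:624  12:638  13:1585  14:907  15:1124
  16:902  17:911  18:1645  19:1710  20:973  21:79  22:210  23:181
  24:348  25:1502  26:176  27:135  28:492  29:975  30:1216  31:614
  32:212  33:1318  34:752  35:1533  36:1146  37:1138  38:96  39:233
  40:109  41:1488
Giant step factor: 1445^(-42) ≡ 1537 (mod 1753).
Scan 685·1537^i mod 1753 for i = 0, 1, …:
  i=0: 685   i=1: 1045   i=2: 417   i=3: 1084
  i=4: 758   i=5: 1054   i=6: 226   i=7: 268
  i=8: 1714   i=9: 1412     …   i=33: 1332
  i=34: 1533
Match at i=34, j=35: x = 34·42 + 35 = 1463.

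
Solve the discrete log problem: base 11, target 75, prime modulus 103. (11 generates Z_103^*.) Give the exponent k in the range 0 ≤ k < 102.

Baby-step giant-step with m = ceil(sqrt(102)) = 11.
Baby table (11^j mod 103 for j=0..10):
  0:1  1:11  2:18  3:95  4:15  5:62  6:64  7:86
  8:19  9:3  10:33
Giant step factor: 11^(-11) ≡ 21 (mod 103).
Scan 75·21^i mod 103 for i = 0, 1, …:
  i=0: 75   i=1: 30   i=2: 12   i=3: 46
  i=4: 39   i=5: 98   i=6: 101   i=7: 61
  i=8: 45   i=9: 18
Match at i=9, j=2: k = 9·11 + 2 = 101.

101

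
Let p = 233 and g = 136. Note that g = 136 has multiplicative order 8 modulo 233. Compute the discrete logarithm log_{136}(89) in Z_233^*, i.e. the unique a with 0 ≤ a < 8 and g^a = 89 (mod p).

Successive powers of 136 modulo 233:
  136^0=1  136^1=136  136^2=89
So 136^2 ≡ 89 (mod 233), giving a = 2.

2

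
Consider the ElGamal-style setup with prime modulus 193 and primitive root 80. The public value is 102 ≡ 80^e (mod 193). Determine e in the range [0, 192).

Baby-step giant-step with m = ceil(sqrt(192)) = 14.
Baby table (80^j mod 193 for j=0..13):
  0:1  1:80  2:31  3:164  4:189  5:66  6:69  7:116
  8:16  9:122  10:110  11:115  12:129  13:91
Giant step factor: 80^(-14) ≡ 25 (mod 193).
Scan 102·25^i mod 193 for i = 0, 1, …:
  i=0: 102   i=1: 41   i=2: 60   i=3: 149
  i=4: 58   i=5: 99   i=6: 159   i=7: 115
Match at i=7, j=11: e = 7·14 + 11 = 109.

109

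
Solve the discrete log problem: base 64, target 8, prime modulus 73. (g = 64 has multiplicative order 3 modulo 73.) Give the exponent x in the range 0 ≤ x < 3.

Successive powers of 64 modulo 73:
  64^0=1  64^1=64  64^2=8
So 64^2 ≡ 8 (mod 73), giving x = 2.

2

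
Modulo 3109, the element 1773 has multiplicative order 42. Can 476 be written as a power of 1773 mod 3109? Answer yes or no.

476 ∈ ⟨1773⟩ iff 476^42 ≡ 1 (mod 3109), since |⟨1773⟩| = 42.
476^42 mod 3109 = 217.
Since 217 ≠ 1, 476 does not lie in the subgroup.

no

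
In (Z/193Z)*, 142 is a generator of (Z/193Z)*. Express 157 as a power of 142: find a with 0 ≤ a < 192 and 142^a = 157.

68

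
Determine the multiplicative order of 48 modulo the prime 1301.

The order of 48 must divide p − 1 = 1300 = 2^2 · 5^2 · 13.
Divisors: 1, 2, 4, 5, 10, 13, 20, 25, 26, 50, 52, 65, 100, 130, 260, 325, 650, 1300.
Check each in increasing order: 48^1 ≡ 48;  48^2 ≡ 1003;  48^4 ≡ 336;  48^5 ≡ 516;  48^10 ≡ 852;  48^13 ≡ 760;  48^20 ≡ 1247;  48^25 ≡ 758;  48^26 ≡ 1257;  48^50 ≡ 823;  48^52 ≡ 635;  48^65 ≡ 1230;  48^100 ≡ 809;  48^130 ≡ 1138;  48^260 ≡ 549;  48^325 ≡ 51;  48^650 ≡ 1300;  48^1300 ≡ 1.
Smallest exponent giving 1 is 1300.

1300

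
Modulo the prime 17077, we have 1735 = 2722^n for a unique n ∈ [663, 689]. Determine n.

Compute 2722^663 mod 17077 = 2230, then multiply by 2722 repeatedly:
  2722^663=2230  2722^664=7725  2722^665=5663  2722^666=11232  2722^667=5674
  2722^668=7020  2722^669=16354  2722^670=12926  2722^671=5952  2722^672=12348
  2722^673=3720  2722^674=16256  2722^675=2325  2722^676=10160  2722^677=7857
  2722^678=6350  2722^679=2776  2722^680=8238  2722^681=1735
Found 1735 at exponent 681.

681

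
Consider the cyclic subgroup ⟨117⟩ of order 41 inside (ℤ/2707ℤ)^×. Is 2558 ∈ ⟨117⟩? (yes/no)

2558 ∈ ⟨117⟩ iff 2558^41 ≡ 1 (mod 2707), since |⟨117⟩| = 41.
2558^41 mod 2707 = 985.
Since 985 ≠ 1, 2558 does not lie in the subgroup.

no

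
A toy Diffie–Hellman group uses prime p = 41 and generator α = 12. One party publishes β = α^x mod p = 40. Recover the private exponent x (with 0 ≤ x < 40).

Successive powers of 12 modulo 41:
  12^0=1  12^1=12  12^2=21  12^3=6  12^4=31  12^5=3
  12^6=36  12^7=22  12^8=18  12^9=11  12^10=9  12^11=26
  12^12=25  12^13=13  12^14=33  12^15=27  12^16=37  12^17=34
  12^18=39  12^19=17  12^20=40
So 12^20 ≡ 40 (mod 41), giving x = 20.

20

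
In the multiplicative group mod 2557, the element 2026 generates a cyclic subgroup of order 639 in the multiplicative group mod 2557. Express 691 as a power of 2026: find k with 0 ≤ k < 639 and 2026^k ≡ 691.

2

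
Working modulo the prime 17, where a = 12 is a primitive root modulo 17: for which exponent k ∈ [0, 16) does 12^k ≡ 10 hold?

15

Successive powers of 12 modulo 17:
  12^0=1  12^1=12  12^2=8  12^3=11  12^4=13  12^5=3
  12^6=2  12^7=7  12^8=16  12^9=5  12^10=9  12^11=6
  12^12=4  12^13=14  12^14=15  12^15=10
So 12^15 ≡ 10 (mod 17), giving k = 15.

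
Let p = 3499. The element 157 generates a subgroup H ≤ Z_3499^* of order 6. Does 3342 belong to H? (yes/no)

yes

⟨157⟩ has order 6; its elements mod 3499 are {1, 156, 157, 3342, 3343, 3498}.
3342 is in this set.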